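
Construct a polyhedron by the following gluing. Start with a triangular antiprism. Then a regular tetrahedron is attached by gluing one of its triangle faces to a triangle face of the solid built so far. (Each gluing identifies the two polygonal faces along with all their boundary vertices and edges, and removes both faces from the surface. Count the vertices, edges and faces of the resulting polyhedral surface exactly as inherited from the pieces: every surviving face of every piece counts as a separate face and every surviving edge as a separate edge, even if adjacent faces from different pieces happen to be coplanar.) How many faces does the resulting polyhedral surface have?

10

A triangular antiprism: V=6, E=12, F=8.
Attach a regular tetrahedron (V=4, E=6, F=4) along a 3-gon: merge 3 vertices and 3 edges, delete both glued faces → V=7, E=15, F=10.
Check: V − E + F = 7 − 15 + 10 = 2.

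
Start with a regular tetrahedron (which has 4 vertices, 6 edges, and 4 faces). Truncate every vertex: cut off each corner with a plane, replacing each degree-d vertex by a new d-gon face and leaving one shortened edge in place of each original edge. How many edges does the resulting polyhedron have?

18

Truncation replaces each original edge-end by a new vertex, so V′ = 2E = 12.
Each original edge survives, and each old vertex of degree d contributes d new edges; summing degrees gives Σd = 2E, so E′ = E + 2E = 3E = 18.
Each original face survives and each original vertex becomes one new face: F′ = F + V = 8.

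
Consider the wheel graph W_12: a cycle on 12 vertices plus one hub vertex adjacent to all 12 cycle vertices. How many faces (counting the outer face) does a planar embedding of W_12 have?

13

W_12 has V = 12 + 1 = 13 vertices and E = 2·12 = 24 edges.
By Euler's formula F = 2 − V + E = 2 − 13 + 24 = 13.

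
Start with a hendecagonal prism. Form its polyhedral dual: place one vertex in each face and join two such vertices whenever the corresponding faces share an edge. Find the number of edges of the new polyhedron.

The base solid has V = 22, E = 33, F = 13.
The dual swaps V and F and preserves E: V′ = F = 13, E′ = E = 33, F′ = V = 22.

33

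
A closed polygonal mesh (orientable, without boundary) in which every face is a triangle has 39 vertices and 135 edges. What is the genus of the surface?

Every face is a triangle and each edge borders two faces, so 3F = 2·135, giving F = 90.
χ = V − E + F = 39 − 135 + 90 = -6.
For a closed orientable surface χ = 2 − 2g, so g = (2 − (-6))/2 = 4.

4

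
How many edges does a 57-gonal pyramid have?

A pyramid on an n-gon base has one n-gon and n triangles: V = 57 + 1 = 58, E = 2·57 = 114, F = 57 + 1 = 58.

114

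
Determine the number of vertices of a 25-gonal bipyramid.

A bipyramid over an n-gon has 2n triangular faces and n + 2 vertices: V = 25 + 2 = 27, E = 3·25 = 75, F = 2·25 = 50.
Check: V − E + F = 27 − 75 + 50 = 2.

27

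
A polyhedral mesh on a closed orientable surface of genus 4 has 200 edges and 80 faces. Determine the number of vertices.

For a closed orientable surface of genus 4, χ = 2 − 2·4 = -6.
V = -6 + E − F = -6 + 200 − 80 = 114.

114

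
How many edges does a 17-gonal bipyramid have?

A bipyramid over an n-gon has 2n triangular faces and n + 2 vertices: V = 17 + 2 = 19, E = 3·17 = 51, F = 2·17 = 34.

51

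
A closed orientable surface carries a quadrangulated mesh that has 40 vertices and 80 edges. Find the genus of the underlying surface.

1

Every face is a square and each edge borders two faces, so 4F = 2·80, giving F = 40.
χ = V − E + F = 40 − 80 + 40 = 0.
For a closed orientable surface χ = 2 − 2g, so g = (2 − (0))/2 = 1.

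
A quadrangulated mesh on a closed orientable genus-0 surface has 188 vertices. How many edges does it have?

χ = 2 − 2·0 = 2, and every face is a square so 4F = 2E.
V − E + F = 2 with E = 4F/2 gives 188 − (4/2 − 1)·F = 2, so F = 186 and E = 372.

372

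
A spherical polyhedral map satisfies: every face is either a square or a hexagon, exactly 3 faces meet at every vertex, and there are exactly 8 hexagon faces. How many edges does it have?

Let x be the number of squares; then F = 8 + x.
Edge–face incidences: 2E = 6·8 + 4·x = 48 + 4x.
Every vertex has degree 3, so 3V = 2E.
Euler: V − E + F = 2 ⇒ (2E)/3 − E + (8 + x) = 2.
Multiply by 6: 2·(2E) − 3·(2E) + 6·(8 + x) = 12, i.e. 48 + 6x − (48 + 4x) = 12.
Collecting terms: 2x = 12, so x = 6.
Then 2E = 48 + 4·6 = 72, so E = 36, V = 2E/3 = 24, F = 8 + 6 = 14.

36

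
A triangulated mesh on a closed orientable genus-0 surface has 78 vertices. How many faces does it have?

χ = 2 − 2·0 = 2, and every face is a triangle so 3F = 2E.
V − E + F = 2 with E = 3F/2 gives 78 − (3/2 − 1)·F = 2, so F = 152 and E = 228.

152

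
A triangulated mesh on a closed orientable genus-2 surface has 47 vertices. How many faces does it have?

χ = 2 − 2·2 = -2, and every face is a triangle so 3F = 2E.
V − E + F = -2 with E = 3F/2 gives 47 − (3/2 − 1)·F = -2, so F = 98 and E = 147.

98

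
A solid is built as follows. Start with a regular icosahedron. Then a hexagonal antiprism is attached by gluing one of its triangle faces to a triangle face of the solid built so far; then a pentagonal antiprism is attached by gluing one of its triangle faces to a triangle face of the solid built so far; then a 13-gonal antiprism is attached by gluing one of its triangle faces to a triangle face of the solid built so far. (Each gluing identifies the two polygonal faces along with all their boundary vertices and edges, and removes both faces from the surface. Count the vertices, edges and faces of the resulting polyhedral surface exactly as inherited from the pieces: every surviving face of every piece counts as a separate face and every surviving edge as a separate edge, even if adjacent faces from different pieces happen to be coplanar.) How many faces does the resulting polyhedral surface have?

A regular icosahedron: V=12, E=30, F=20.
Attach a hexagonal antiprism (V=12, E=24, F=14) along a 3-gon: merge 3 vertices and 3 edges, delete both glued faces → V=21, E=51, F=32.
Attach a pentagonal antiprism (V=10, E=20, F=12) along a 3-gon: merge 3 vertices and 3 edges, delete both glued faces → V=28, E=68, F=42.
Attach a 13-gonal antiprism (V=26, E=52, F=28) along a 3-gon: merge 3 vertices and 3 edges, delete both glued faces → V=51, E=117, F=68.
Check: V − E + F = 51 − 117 + 68 = 2.

68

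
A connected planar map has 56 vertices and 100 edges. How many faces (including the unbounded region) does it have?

46

Euler's formula for a connected plane graph: V − E + F = 2, so F = 2 − 56 + 100 = 46.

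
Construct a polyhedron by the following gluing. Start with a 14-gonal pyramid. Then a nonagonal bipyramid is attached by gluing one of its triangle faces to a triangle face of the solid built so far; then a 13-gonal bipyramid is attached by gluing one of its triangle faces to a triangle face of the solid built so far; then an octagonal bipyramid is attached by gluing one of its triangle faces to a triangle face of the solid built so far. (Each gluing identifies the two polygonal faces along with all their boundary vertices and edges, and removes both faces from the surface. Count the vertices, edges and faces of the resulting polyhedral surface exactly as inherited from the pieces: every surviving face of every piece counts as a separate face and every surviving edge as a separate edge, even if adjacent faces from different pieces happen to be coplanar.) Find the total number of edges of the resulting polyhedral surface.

109

A 14-gonal pyramid: V=15, E=28, F=15.
Attach a nonagonal bipyramid (V=11, E=27, F=18) along a 3-gon: merge 3 vertices and 3 edges, delete both glued faces → V=23, E=52, F=31.
Attach a 13-gonal bipyramid (V=15, E=39, F=26) along a 3-gon: merge 3 vertices and 3 edges, delete both glued faces → V=35, E=88, F=55.
Attach an octagonal bipyramid (V=10, E=24, F=16) along a 3-gon: merge 3 vertices and 3 edges, delete both glued faces → V=42, E=109, F=69.
Check: V − E + F = 42 − 109 + 69 = 2.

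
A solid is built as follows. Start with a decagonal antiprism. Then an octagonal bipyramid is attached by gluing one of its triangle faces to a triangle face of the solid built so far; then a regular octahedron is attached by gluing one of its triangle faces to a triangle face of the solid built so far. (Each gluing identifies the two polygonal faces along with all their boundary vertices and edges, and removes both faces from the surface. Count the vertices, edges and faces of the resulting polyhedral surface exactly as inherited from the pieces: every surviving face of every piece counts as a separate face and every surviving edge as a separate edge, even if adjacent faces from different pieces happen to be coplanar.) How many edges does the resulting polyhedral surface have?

A decagonal antiprism: V=20, E=40, F=22.
Attach an octagonal bipyramid (V=10, E=24, F=16) along a 3-gon: merge 3 vertices and 3 edges, delete both glued faces → V=27, E=61, F=36.
Attach a regular octahedron (V=6, E=12, F=8) along a 3-gon: merge 3 vertices and 3 edges, delete both glued faces → V=30, E=70, F=42.
Check: V − E + F = 30 − 70 + 42 = 2.

70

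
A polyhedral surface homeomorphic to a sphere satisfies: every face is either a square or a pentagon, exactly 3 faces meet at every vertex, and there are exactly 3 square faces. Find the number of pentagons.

6

Let x be the number of pentagons; then F = 3 + x.
Edge–face incidences: 2E = 4·3 + 5·x = 12 + 5x.
Every vertex has degree 3, so 3V = 2E.
Euler: V − E + F = 2 ⇒ (2E)/3 − E + (3 + x) = 2.
Multiply by 6: 2·(2E) − 3·(2E) + 6·(3 + x) = 12, i.e. 18 + 6x − (12 + 5x) = 12.
Collecting terms: x + 6 = 12, so x = 6.
Then 2E = 12 + 5·6 = 42, so E = 21, V = 2E/3 = 14, F = 3 + 6 = 9.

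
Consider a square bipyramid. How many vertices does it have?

6

A bipyramid over an n-gon has 2n triangular faces and n + 2 vertices: V = 4 + 2 = 6, E = 3·4 = 12, F = 2·4 = 8.
Check: V − E + F = 6 − 12 + 8 = 2.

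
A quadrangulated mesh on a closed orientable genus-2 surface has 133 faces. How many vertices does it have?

χ = 2 − 2·2 = -2, and every face is a square so 4F = 2E.
E = 4·133/2 = 266. Then V = -2 + E − F = -2 + 266 − 133 = 131.

131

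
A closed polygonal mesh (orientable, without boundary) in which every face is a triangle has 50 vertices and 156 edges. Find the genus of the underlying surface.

2

Every face is a triangle and each edge borders two faces, so 3F = 2·156, giving F = 104.
χ = V − E + F = 50 − 156 + 104 = -2.
For a closed orientable surface χ = 2 − 2g, so g = (2 − (-2))/2 = 2.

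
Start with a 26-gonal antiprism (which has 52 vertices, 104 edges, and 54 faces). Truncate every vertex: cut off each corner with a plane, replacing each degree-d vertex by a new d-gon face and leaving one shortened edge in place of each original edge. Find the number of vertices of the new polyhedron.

Truncation replaces each original edge-end by a new vertex, so V′ = 2E = 208.
Each original edge survives, and each old vertex of degree d contributes d new edges; summing degrees gives Σd = 2E, so E′ = E + 2E = 3E = 312.
Each original face survives and each original vertex becomes one new face: F′ = F + V = 106.

208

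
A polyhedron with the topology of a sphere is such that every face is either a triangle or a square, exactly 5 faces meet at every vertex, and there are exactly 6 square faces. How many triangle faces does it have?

32

Let x be the number of triangles; then F = 6 + x.
Edge–face incidences: 2E = 4·6 + 3·x = 24 + 3x.
Every vertex has degree 5, so 5V = 2E.
Euler: V − E + F = 2 ⇒ (2E)/5 − E + (6 + x) = 2.
Multiply by 10: 2·(2E) − 5·(2E) + 10·(6 + x) = 20, i.e. 60 + 10x − 3·(24 + 3x) = 20.
Collecting terms: x − 12 = 20, so x = 32.
Then 2E = 24 + 3·32 = 120, so E = 60, V = 2E/5 = 24, F = 6 + 32 = 38.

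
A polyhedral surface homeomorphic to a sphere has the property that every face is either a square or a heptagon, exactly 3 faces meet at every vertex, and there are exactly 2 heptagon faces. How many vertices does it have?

14

Let x be the number of squares; then F = 2 + x.
Edge–face incidences: 2E = 7·2 + 4·x = 14 + 4x.
Every vertex has degree 3, so 3V = 2E.
Euler: V − E + F = 2 ⇒ (2E)/3 − E + (2 + x) = 2.
Multiply by 6: 2·(2E) − 3·(2E) + 6·(2 + x) = 12, i.e. 12 + 6x − (14 + 4x) = 12.
Collecting terms: 2x − 2 = 12, so 2x = 14, so x = 7.
Then 2E = 14 + 4·7 = 42, so E = 21, V = 2E/3 = 14, F = 2 + 7 = 9.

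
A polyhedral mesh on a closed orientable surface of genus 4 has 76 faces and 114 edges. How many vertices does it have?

For a closed orientable surface of genus 4, χ = 2 − 2·4 = -6.
V = -6 + E − F = -6 + 114 − 76 = 32.

32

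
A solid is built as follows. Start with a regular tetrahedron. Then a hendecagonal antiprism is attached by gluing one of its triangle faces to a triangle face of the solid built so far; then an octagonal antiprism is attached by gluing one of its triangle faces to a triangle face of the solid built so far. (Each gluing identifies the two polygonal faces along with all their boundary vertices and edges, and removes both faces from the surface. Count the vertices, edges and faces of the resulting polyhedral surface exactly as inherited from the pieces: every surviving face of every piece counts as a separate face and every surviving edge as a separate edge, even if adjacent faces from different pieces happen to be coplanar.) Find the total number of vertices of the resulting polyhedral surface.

A regular tetrahedron: V=4, E=6, F=4.
Attach a hendecagonal antiprism (V=22, E=44, F=24) along a 3-gon: merge 3 vertices and 3 edges, delete both glued faces → V=23, E=47, F=26.
Attach an octagonal antiprism (V=16, E=32, F=18) along a 3-gon: merge 3 vertices and 3 edges, delete both glued faces → V=36, E=76, F=42.
Check: V − E + F = 36 − 76 + 42 = 2.

36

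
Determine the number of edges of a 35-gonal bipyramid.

105

A bipyramid over an n-gon has 2n triangular faces and n + 2 vertices: V = 35 + 2 = 37, E = 3·35 = 105, F = 2·35 = 70.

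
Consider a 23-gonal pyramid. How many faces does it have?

24

A pyramid on an n-gon base has one n-gon and n triangles: V = 23 + 1 = 24, E = 2·23 = 46, F = 23 + 1 = 24.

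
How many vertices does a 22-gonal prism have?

A prism on an n-gon has two n-gon bases and n rectangular sides: V = 2·22 = 44, E = 3·22 = 66, F = 22 + 2 = 24.
Check: V − E + F = 44 − 66 + 24 = 2.

44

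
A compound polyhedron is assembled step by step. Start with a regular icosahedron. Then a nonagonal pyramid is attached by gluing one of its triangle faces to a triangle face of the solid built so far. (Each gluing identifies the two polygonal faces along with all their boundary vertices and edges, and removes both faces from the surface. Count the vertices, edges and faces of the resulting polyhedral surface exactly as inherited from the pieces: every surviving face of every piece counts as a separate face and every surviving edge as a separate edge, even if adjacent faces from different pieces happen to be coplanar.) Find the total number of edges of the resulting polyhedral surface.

45

A regular icosahedron: V=12, E=30, F=20.
Attach a nonagonal pyramid (V=10, E=18, F=10) along a 3-gon: merge 3 vertices and 3 edges, delete both glued faces → V=19, E=45, F=28.
Check: V − E + F = 19 − 45 + 28 = 2.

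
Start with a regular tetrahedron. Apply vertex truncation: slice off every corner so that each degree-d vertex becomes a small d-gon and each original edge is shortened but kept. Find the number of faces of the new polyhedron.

The base solid has V = 4, E = 6, F = 4.
Truncation replaces each original edge-end by a new vertex, so V′ = 2E = 12.
Each original edge survives, and each old vertex of degree d contributes d new edges; summing degrees gives Σd = 2E, so E′ = E + 2E = 3E = 18.
Each original face survives and each original vertex becomes one new face: F′ = F + V = 8.

8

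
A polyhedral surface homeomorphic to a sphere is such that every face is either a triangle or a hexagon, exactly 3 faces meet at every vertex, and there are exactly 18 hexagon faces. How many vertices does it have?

Let x be the number of triangles; then F = 18 + x.
Edge–face incidences: 2E = 6·18 + 3·x = 108 + 3x.
Every vertex has degree 3, so 3V = 2E.
Euler: V − E + F = 2 ⇒ (2E)/3 − E + (18 + x) = 2.
Multiply by 6: 2·(2E) − 3·(2E) + 6·(18 + x) = 12, i.e. 108 + 6x − (108 + 3x) = 12.
Collecting terms: 3x = 12, so x = 4.
Then 2E = 108 + 3·4 = 120, so E = 60, V = 2E/3 = 40, F = 18 + 4 = 22.

40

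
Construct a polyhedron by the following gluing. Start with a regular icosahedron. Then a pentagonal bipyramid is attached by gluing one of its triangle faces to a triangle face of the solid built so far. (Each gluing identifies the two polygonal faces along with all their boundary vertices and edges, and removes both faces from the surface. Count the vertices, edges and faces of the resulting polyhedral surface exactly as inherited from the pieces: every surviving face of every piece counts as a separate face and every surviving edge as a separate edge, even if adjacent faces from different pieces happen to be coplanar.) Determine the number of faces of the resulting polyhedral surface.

A regular icosahedron: V=12, E=30, F=20.
Attach a pentagonal bipyramid (V=7, E=15, F=10) along a 3-gon: merge 3 vertices and 3 edges, delete both glued faces → V=16, E=42, F=28.
Check: V − E + F = 16 − 42 + 28 = 2.

28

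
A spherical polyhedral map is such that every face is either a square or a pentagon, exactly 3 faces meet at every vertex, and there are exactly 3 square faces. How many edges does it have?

Let x be the number of pentagons; then F = 3 + x.
Edge–face incidences: 2E = 4·3 + 5·x = 12 + 5x.
Every vertex has degree 3, so 3V = 2E.
Euler: V − E + F = 2 ⇒ (2E)/3 − E + (3 + x) = 2.
Multiply by 6: 2·(2E) − 3·(2E) + 6·(3 + x) = 12, i.e. 18 + 6x − (12 + 5x) = 12.
Collecting terms: x + 6 = 12, so x = 6.
Then 2E = 12 + 5·6 = 42, so E = 21, V = 2E/3 = 14, F = 3 + 6 = 9.

21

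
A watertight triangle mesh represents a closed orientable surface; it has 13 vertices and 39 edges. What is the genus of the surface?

1

Every face is a triangle and each edge borders two faces, so 3F = 2·39, giving F = 26.
χ = V − E + F = 13 − 39 + 26 = 0.
For a closed orientable surface χ = 2 − 2g, so g = (2 − (0))/2 = 1.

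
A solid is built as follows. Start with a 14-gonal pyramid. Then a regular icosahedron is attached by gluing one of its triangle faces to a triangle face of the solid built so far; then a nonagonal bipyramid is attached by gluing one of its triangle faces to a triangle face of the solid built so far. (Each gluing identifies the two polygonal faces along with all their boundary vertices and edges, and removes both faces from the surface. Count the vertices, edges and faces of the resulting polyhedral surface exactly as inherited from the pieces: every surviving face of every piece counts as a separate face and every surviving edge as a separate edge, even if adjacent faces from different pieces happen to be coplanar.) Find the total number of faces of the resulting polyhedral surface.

A 14-gonal pyramid: V=15, E=28, F=15.
Attach a regular icosahedron (V=12, E=30, F=20) along a 3-gon: merge 3 vertices and 3 edges, delete both glued faces → V=24, E=55, F=33.
Attach a nonagonal bipyramid (V=11, E=27, F=18) along a 3-gon: merge 3 vertices and 3 edges, delete both glued faces → V=32, E=79, F=49.
Check: V − E + F = 32 − 79 + 49 = 2.

49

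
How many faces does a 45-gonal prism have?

A prism on an n-gon has two n-gon bases and n rectangular sides: V = 2·45 = 90, E = 3·45 = 135, F = 45 + 2 = 47.

47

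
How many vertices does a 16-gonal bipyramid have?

18

A bipyramid over an n-gon has 2n triangular faces and n + 2 vertices: V = 16 + 2 = 18, E = 3·16 = 48, F = 2·16 = 32.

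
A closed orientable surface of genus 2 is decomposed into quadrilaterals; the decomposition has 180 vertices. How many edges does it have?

χ = 2 − 2·2 = -2, and every face is a square so 4F = 2E.
V − E + F = -2 with E = 4F/2 gives 180 − (4/2 − 1)·F = -2, so F = 182 and E = 364.

364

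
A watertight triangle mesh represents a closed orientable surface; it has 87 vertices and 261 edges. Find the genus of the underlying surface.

Every face is a triangle and each edge borders two faces, so 3F = 2·261, giving F = 174.
χ = V − E + F = 87 − 261 + 174 = 0.
For a closed orientable surface χ = 2 − 2g, so g = (2 − (0))/2 = 1.

1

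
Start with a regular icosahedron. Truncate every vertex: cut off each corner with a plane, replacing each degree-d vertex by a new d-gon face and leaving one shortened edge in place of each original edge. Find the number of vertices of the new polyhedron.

The base solid has V = 12, E = 30, F = 20.
Truncation replaces each original edge-end by a new vertex, so V′ = 2E = 60.
Each original edge survives, and each old vertex of degree d contributes d new edges; summing degrees gives Σd = 2E, so E′ = E + 2E = 3E = 90.
Each original face survives and each original vertex becomes one new face: F′ = F + V = 32.

60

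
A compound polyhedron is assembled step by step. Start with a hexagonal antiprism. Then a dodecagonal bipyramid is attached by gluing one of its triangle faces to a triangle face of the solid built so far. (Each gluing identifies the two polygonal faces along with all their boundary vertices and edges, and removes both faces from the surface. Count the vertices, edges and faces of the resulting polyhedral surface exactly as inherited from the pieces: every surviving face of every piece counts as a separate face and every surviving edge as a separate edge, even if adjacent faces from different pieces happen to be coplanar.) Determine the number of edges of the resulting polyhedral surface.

57

A hexagonal antiprism: V=12, E=24, F=14.
Attach a dodecagonal bipyramid (V=14, E=36, F=24) along a 3-gon: merge 3 vertices and 3 edges, delete both glued faces → V=23, E=57, F=36.
Check: V − E + F = 23 − 57 + 36 = 2.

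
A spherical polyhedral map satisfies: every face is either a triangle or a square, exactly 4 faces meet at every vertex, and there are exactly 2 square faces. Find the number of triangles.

8

Let x be the number of triangles; then F = 2 + x.
Edge–face incidences: 2E = 4·2 + 3·x = 8 + 3x.
Every vertex has degree 4, so 4V = 2E.
Euler: V − E + F = 2 ⇒ (2E)/4 − E + (2 + x) = 2.
Multiply by 8: 2·(2E) − 4·(2E) + 8·(2 + x) = 16, i.e. 16 + 8x − 2·(8 + 3x) = 16.
Collecting terms: 2x = 16, so x = 8.
Then 2E = 8 + 3·8 = 32, so E = 16, V = 2E/4 = 8, F = 2 + 8 = 10.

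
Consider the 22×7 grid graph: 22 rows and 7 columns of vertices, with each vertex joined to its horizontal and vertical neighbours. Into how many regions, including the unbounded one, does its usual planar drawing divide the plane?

127

The grid has V = 22·7 = 154 vertices and E = 22·6 + 7·21 = 279 edges.
F = 2 − V + E = 2 − 154 + 279 = 127.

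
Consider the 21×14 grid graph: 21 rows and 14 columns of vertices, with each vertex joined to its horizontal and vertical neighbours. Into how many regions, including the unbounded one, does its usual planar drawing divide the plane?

261

The grid has V = 21·14 = 294 vertices and E = 21·13 + 14·20 = 553 edges.
F = 2 − V + E = 2 − 294 + 553 = 261.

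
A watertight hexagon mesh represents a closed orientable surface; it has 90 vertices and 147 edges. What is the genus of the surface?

Every face is a hexagon and each edge borders two faces, so 6F = 2·147, giving F = 49.
χ = V − E + F = 90 − 147 + 49 = -8.
For a closed orientable surface χ = 2 − 2g, so g = (2 − (-8))/2 = 5.

5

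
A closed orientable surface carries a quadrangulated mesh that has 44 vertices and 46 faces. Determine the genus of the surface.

Every face is a square, so 2E = 4·46 = 184, giving E = 92.
χ = V − E + F = 44 − 92 + 46 = -2.
For a closed orientable surface χ = 2 − 2g, so g = (2 − (-2))/2 = 2.

2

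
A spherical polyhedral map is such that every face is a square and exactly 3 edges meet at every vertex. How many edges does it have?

Each face has 4 edges and each edge borders two faces, so 2E = 4F.
Each vertex has degree 3, so 3V = 2E and hence V = 4F/3.
Euler: V − E + F = 2 ⇒ (4F/3) − (4F/2) + F = 2.
Multiply by 6: (8 − 12 + 6)F = 12, i.e. 2F = 12.
So F = 6, E = 4·6/2 = 12, V = 4·6/3 = 8.

12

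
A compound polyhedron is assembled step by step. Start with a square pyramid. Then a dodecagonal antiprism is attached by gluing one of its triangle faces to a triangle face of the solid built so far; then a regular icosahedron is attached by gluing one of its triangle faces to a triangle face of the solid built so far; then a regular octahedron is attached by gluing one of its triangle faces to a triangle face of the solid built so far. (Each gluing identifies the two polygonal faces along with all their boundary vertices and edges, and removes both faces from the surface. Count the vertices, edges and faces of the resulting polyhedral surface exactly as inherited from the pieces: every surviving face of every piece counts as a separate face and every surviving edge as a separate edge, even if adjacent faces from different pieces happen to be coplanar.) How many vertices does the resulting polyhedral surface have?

38

A square pyramid: V=5, E=8, F=5.
Attach a dodecagonal antiprism (V=24, E=48, F=26) along a 3-gon: merge 3 vertices and 3 edges, delete both glued faces → V=26, E=53, F=29.
Attach a regular icosahedron (V=12, E=30, F=20) along a 3-gon: merge 3 vertices and 3 edges, delete both glued faces → V=35, E=80, F=47.
Attach a regular octahedron (V=6, E=12, F=8) along a 3-gon: merge 3 vertices and 3 edges, delete both glued faces → V=38, E=89, F=53.
Check: V − E + F = 38 − 89 + 53 = 2.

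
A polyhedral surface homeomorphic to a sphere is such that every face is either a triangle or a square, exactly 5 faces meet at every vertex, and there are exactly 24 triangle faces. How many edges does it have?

40

Let x be the number of squares; then F = 24 + x.
Edge–face incidences: 2E = 3·24 + 4·x = 72 + 4x.
Every vertex has degree 5, so 5V = 2E.
Euler: V − E + F = 2 ⇒ (2E)/5 − E + (24 + x) = 2.
Multiply by 10: 2·(2E) − 5·(2E) + 10·(24 + x) = 20, i.e. 240 + 10x − 3·(72 + 4x) = 20.
Collecting terms: −2x + 24 = 20, so −2x = −4, so x = 2.
Then 2E = 72 + 4·2 = 80, so E = 40, V = 2E/5 = 16, F = 24 + 2 = 26.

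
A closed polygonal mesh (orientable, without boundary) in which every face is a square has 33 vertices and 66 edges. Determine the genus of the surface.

1

Every face is a square and each edge borders two faces, so 4F = 2·66, giving F = 33.
χ = V − E + F = 33 − 66 + 33 = 0.
For a closed orientable surface χ = 2 − 2g, so g = (2 − (0))/2 = 1.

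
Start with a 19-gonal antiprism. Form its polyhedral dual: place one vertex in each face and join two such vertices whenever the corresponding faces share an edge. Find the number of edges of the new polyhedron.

76

The base solid has V = 38, E = 76, F = 40.
The dual swaps V and F and preserves E: V′ = F = 40, E′ = E = 76, F′ = V = 38.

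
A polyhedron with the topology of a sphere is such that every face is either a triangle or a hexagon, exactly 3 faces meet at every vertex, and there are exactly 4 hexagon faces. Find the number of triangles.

4

Let x be the number of triangles; then F = 4 + x.
Edge–face incidences: 2E = 6·4 + 3·x = 24 + 3x.
Every vertex has degree 3, so 3V = 2E.
Euler: V − E + F = 2 ⇒ (2E)/3 − E + (4 + x) = 2.
Multiply by 6: 2·(2E) − 3·(2E) + 6·(4 + x) = 12, i.e. 24 + 6x − (24 + 3x) = 12.
Collecting terms: 3x = 12, so x = 4.
Then 2E = 24 + 3·4 = 36, so E = 18, V = 2E/3 = 12, F = 4 + 4 = 8.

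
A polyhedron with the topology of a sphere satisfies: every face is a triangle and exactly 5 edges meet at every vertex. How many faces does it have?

Each face has 3 edges and each edge borders two faces, so 2E = 3F.
Each vertex has degree 5, so 5V = 2E and hence V = 3F/5.
Euler: V − E + F = 2 ⇒ (3F/5) − (3F/2) + F = 2.
Multiply by 10: (6 − 15 + 10)F = 20, i.e. 1F = 20.
So F = 20, E = 3·20/2 = 30, V = 3·20/5 = 12.

20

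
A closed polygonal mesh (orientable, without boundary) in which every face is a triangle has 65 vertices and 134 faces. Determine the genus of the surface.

2

Every face is a triangle, so 2E = 3·134 = 402, giving E = 201.
χ = V − E + F = 65 − 201 + 134 = -2.
For a closed orientable surface χ = 2 − 2g, so g = (2 − (-2))/2 = 2.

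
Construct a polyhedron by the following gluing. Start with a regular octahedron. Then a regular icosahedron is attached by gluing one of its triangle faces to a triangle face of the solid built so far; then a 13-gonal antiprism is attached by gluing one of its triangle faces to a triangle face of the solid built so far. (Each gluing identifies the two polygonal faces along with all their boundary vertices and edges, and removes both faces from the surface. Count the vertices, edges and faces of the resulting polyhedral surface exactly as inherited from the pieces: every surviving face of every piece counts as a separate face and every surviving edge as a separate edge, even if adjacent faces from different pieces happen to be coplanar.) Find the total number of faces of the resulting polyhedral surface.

A regular octahedron: V=6, E=12, F=8.
Attach a regular icosahedron (V=12, E=30, F=20) along a 3-gon: merge 3 vertices and 3 edges, delete both glued faces → V=15, E=39, F=26.
Attach a 13-gonal antiprism (V=26, E=52, F=28) along a 3-gon: merge 3 vertices and 3 edges, delete both glued faces → V=38, E=88, F=52.
Check: V − E + F = 38 − 88 + 52 = 2.

52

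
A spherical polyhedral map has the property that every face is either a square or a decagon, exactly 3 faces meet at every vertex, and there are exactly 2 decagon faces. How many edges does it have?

30

Let x be the number of squares; then F = 2 + x.
Edge–face incidences: 2E = 10·2 + 4·x = 20 + 4x.
Every vertex has degree 3, so 3V = 2E.
Euler: V − E + F = 2 ⇒ (2E)/3 − E + (2 + x) = 2.
Multiply by 6: 2·(2E) − 3·(2E) + 6·(2 + x) = 12, i.e. 12 + 6x − (20 + 4x) = 12.
Collecting terms: 2x − 8 = 12, so 2x = 20, so x = 10.
Then 2E = 20 + 4·10 = 60, so E = 30, V = 2E/3 = 20, F = 2 + 10 = 12.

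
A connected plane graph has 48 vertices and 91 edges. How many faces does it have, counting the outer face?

45

Euler's formula for a connected plane graph: V − E + F = 2, so F = 2 − 48 + 91 = 45.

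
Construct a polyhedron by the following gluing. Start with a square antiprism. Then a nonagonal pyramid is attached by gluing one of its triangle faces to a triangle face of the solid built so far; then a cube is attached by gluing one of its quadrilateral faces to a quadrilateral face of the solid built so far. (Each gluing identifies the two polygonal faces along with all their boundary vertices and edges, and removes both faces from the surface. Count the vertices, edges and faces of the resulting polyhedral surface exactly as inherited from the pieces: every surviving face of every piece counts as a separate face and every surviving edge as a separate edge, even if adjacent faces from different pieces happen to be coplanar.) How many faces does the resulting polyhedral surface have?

A square antiprism: V=8, E=16, F=10.
Attach a nonagonal pyramid (V=10, E=18, F=10) along a 3-gon: merge 3 vertices and 3 edges, delete both glued faces → V=15, E=31, F=18.
Attach a cube (V=8, E=12, F=6) along a 4-gon: merge 4 vertices and 4 edges, delete both glued faces → V=19, E=39, F=22.
Check: V − E + F = 19 − 39 + 22 = 2.

22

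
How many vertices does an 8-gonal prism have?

A prism on an n-gon has two n-gon bases and n rectangular sides: V = 2·8 = 16, E = 3·8 = 24, F = 8 + 2 = 10.

16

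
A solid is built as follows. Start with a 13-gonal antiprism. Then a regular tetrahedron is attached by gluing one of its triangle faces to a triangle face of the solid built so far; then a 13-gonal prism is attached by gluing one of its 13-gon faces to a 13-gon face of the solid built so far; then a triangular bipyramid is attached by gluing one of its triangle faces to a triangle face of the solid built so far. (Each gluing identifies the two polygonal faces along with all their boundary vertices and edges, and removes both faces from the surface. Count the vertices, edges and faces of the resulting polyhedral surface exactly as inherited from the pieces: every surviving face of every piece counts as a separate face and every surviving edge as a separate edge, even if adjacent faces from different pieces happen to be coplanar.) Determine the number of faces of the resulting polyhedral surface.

47

A 13-gonal antiprism: V=26, E=52, F=28.
Attach a regular tetrahedron (V=4, E=6, F=4) along a 3-gon: merge 3 vertices and 3 edges, delete both glued faces → V=27, E=55, F=30.
Attach a 13-gonal prism (V=26, E=39, F=15) along a 13-gon: merge 13 vertices and 13 edges, delete both glued faces → V=40, E=81, F=43.
Attach a triangular bipyramid (V=5, E=9, F=6) along a 3-gon: merge 3 vertices and 3 edges, delete both glued faces → V=42, E=87, F=47.
Check: V − E + F = 42 − 87 + 47 = 2.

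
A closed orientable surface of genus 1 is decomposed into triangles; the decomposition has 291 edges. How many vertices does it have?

χ = 2 − 2·1 = 0, and every face is a triangle so 3F = 2E.
F = 2E/3 = 194. Then V = 0 + E − F = 0 + 291 − 194 = 97.

97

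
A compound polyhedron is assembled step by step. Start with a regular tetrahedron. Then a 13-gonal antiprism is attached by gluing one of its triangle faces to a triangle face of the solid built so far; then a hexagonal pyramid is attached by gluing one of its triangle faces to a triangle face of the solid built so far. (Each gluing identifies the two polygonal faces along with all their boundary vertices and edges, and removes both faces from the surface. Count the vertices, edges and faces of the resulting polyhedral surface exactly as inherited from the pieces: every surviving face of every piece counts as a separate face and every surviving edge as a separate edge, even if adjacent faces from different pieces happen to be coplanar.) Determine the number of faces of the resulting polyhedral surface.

A regular tetrahedron: V=4, E=6, F=4.
Attach a 13-gonal antiprism (V=26, E=52, F=28) along a 3-gon: merge 3 vertices and 3 edges, delete both glued faces → V=27, E=55, F=30.
Attach a hexagonal pyramid (V=7, E=12, F=7) along a 3-gon: merge 3 vertices and 3 edges, delete both glued faces → V=31, E=64, F=35.
Check: V − E + F = 31 − 64 + 35 = 2.

35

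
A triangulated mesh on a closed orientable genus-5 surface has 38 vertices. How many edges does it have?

138

χ = 2 − 2·5 = -8, and every face is a triangle so 3F = 2E.
V − E + F = -8 with E = 3F/2 gives 38 − (3/2 − 1)·F = -8, so F = 92 and E = 138.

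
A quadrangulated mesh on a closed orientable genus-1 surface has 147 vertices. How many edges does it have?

294

χ = 2 − 2·1 = 0, and every face is a square so 4F = 2E.
V − E + F = 0 with E = 4F/2 gives 147 − (4/2 − 1)·F = 0, so F = 147 and E = 294.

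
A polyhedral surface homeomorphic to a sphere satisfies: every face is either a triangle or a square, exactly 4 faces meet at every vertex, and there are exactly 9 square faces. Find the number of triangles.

8

Let x be the number of triangles; then F = 9 + x.
Edge–face incidences: 2E = 4·9 + 3·x = 36 + 3x.
Every vertex has degree 4, so 4V = 2E.
Euler: V − E + F = 2 ⇒ (2E)/4 − E + (9 + x) = 2.
Multiply by 8: 2·(2E) − 4·(2E) + 8·(9 + x) = 16, i.e. 72 + 8x − 2·(36 + 3x) = 16.
Collecting terms: 2x = 16, so x = 8.
Then 2E = 36 + 3·8 = 60, so E = 30, V = 2E/4 = 15, F = 9 + 8 = 17.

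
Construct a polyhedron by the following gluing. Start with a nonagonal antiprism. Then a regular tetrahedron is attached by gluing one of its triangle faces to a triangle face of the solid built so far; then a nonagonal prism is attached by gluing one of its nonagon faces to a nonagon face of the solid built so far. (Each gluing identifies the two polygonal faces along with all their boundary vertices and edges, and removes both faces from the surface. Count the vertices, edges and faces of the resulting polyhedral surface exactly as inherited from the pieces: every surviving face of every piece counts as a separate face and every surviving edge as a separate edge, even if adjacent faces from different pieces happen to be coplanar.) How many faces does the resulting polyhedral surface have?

31

A nonagonal antiprism: V=18, E=36, F=20.
Attach a regular tetrahedron (V=4, E=6, F=4) along a 3-gon: merge 3 vertices and 3 edges, delete both glued faces → V=19, E=39, F=22.
Attach a nonagonal prism (V=18, E=27, F=11) along a 9-gon: merge 9 vertices and 9 edges, delete both glued faces → V=28, E=57, F=31.
Check: V − E + F = 28 − 57 + 31 = 2.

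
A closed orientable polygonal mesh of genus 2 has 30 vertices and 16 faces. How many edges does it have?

For a closed orientable surface of genus 2, χ = 2 − 2·2 = -2.
E = V + F − (-2) = 30 + 16 − (-2) = 48.

48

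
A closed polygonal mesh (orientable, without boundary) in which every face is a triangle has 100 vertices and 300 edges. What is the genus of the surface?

1

Every face is a triangle and each edge borders two faces, so 3F = 2·300, giving F = 200.
χ = V − E + F = 100 − 300 + 200 = 0.
For a closed orientable surface χ = 2 − 2g, so g = (2 − (0))/2 = 1.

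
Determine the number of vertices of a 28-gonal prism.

56

A prism on an n-gon has two n-gon bases and n rectangular sides: V = 2·28 = 56, E = 3·28 = 84, F = 28 + 2 = 30.
Check: V − E + F = 56 − 84 + 30 = 2.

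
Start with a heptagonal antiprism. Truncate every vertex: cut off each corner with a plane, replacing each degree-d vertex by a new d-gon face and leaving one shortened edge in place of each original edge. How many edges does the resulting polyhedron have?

84

The base solid has V = 14, E = 28, F = 16.
Truncation replaces each original edge-end by a new vertex, so V′ = 2E = 56.
Each original edge survives, and each old vertex of degree d contributes d new edges; summing degrees gives Σd = 2E, so E′ = E + 2E = 3E = 84.
Each original face survives and each original vertex becomes one new face: F′ = F + V = 30.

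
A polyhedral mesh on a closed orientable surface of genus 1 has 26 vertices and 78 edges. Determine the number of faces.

52

For a closed orientable surface of genus 1, χ = 2 − 2·1 = 0.
F = 0 − V + E = 0 − 26 + 78 = 52.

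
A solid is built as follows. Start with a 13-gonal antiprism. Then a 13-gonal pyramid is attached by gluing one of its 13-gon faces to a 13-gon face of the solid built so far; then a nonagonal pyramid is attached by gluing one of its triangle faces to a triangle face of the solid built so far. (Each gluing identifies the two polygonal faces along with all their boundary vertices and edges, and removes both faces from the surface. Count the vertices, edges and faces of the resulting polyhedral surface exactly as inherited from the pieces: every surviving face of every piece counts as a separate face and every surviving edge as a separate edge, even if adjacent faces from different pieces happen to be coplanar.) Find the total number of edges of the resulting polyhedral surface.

80

A 13-gonal antiprism: V=26, E=52, F=28.
Attach a 13-gonal pyramid (V=14, E=26, F=14) along a 13-gon: merge 13 vertices and 13 edges, delete both glued faces → V=27, E=65, F=40.
Attach a nonagonal pyramid (V=10, E=18, F=10) along a 3-gon: merge 3 vertices and 3 edges, delete both glued faces → V=34, E=80, F=48.
Check: V − E + F = 34 − 80 + 48 = 2.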